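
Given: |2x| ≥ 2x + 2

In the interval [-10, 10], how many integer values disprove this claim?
Counterexamples in [-10, 10]: {0, 1, 2, 3, 4, 5, 6, 7, 8, 9, 10}.

Counting them gives 11 values.

Answer: 11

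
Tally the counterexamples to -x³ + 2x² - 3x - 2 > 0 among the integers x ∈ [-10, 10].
Counterexamples in [-10, 10]: {0, 1, 2, 3, 4, 5, 6, 7, 8, 9, 10}.

Counting them gives 11 values.

Answer: 11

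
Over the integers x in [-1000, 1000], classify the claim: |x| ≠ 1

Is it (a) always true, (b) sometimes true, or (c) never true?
Holds at x = 0: LHS = |0| = 0; 0 ≠ 1 — holds
Fails at x = 1: LHS = |1| = 1; 1 ≠ 1 — FAILS
It is satisfied by some integers in the range but not all.

Answer: Sometimes true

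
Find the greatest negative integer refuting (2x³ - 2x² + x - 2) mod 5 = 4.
Testing negative integers from -1 downward:
x = -1: LHS = (2·(-1)³ - 2·(-1)² + (-1) - 2) mod 5 = (-7) mod 5 = 3; 3 = 4 — FAILS  ← closest negative counterexample to 0

Answer: x = -1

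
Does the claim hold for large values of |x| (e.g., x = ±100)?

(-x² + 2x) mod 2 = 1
x = 100: LHS = (-100² + 2·100) mod 2 = (-9800) mod 2 = 0; 0 = 1 — FAILS
x = -100: LHS = (-(-100)² + 2·(-100)) mod 2 = (-10200) mod 2 = 0; 0 = 1 — FAILS

Answer: No, fails for both x = 100 and x = -100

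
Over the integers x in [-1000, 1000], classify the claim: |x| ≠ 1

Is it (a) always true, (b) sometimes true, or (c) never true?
Holds at x = 0: LHS = |0| = 0; 0 ≠ 1 — holds
Fails at x = 1: LHS = |1| = 1; 1 ≠ 1 — FAILS
It is satisfied by some integers in the range but not all.

Answer: Sometimes true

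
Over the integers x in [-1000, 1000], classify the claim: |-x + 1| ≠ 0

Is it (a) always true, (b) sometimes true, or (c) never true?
Holds at x = 0: LHS = |-0 + 1| = |1| = 1; 1 ≠ 0 — holds
Fails at x = 1: LHS = |-1 + 1| = |0| = 0; 0 ≠ 0 — FAILS
It is satisfied by some integers in the range but not all.

Answer: Sometimes true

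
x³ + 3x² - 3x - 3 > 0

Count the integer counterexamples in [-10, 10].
Counterexamples in [-10, 10]: {-10, -9, -8, -7, -6, -5, -4, 0, 1}.

Counting them gives 9 values.

Answer: 9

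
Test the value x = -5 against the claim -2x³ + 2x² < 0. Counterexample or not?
Substitute x = -5 into the relation:
x = -5: LHS = -2·(-5)³ + 2·(-5)² = 300; 300 < 0 — FAILS

Since the claim fails at x = -5, this value is a counterexample.

Answer: Yes, x = -5 is a counterexample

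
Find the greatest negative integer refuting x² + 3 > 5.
Testing negative integers from -1 downward:
x = -1: LHS = (-1)² + 3 = 4; 4 > 5 — FAILS  ← closest negative counterexample to 0

Answer: x = -1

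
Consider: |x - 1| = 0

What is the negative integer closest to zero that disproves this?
Testing negative integers from -1 downward:
x = -1: LHS = |(-1) - 1| = |-2| = 2; 2 = 0 — FAILS  ← closest negative counterexample to 0

Answer: x = -1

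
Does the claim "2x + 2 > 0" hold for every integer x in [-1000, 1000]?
The claim fails at x = -1:
x = -1: LHS = 2·(-1) + 2 = 0; 0 > 0 — FAILS

Because a single integer refutes it, the statement is false.

Answer: False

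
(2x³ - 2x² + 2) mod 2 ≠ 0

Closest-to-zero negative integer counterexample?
Testing negative integers from -1 downward:
x = -1: LHS = (2·(-1)³ - 2·(-1)² + 2) mod 2 = (-2) mod 2 = 0; 0 ≠ 0 — FAILS  ← closest negative counterexample to 0

Answer: x = -1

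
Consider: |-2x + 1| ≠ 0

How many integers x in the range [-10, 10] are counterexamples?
Over all integers in [-10, 10], LHS − RHS is always positive; it is smallest at x = 0, where it equals 1:
x = 0: LHS = |-2·0 + 1| = |1| = 1; 1 ≠ 0 — holds
At the ends of the range:
x = -10: LHS = |-2·(-10) + 1| = |21| = 21; 21 ≠ 0 — holds
x = 10: LHS = |-2·10 + 1| = |-19| = 19; 19 ≠ 0 — holds
Hence LHS − RHS is never 0, i.e. the two sides are never equal, so the relation holds for every integer in [-10, 10].

No counterexample appears in that range.

Answer: 0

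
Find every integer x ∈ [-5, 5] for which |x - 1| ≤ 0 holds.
Holds for: {1}
Fails for: {-5, -4, -3, -2, -1, 0, 2, 3, 4, 5}

Answer: {1}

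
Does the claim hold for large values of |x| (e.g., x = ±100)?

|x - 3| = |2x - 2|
x = 100: LHS = |100 - 3| = |97| = 97, RHS = |2·100 - 2| = |198| = 198; 97 = 198 — FAILS
x = -100: LHS = |(-100) - 3| = |-103| = 103, RHS = |2·(-100) - 2| = |-202| = 202; 103 = 202 — FAILS

Answer: No, fails for both x = 100 and x = -100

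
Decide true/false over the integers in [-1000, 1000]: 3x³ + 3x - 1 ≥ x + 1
The claim fails at x = 0:
x = 0: LHS = 3·0³ + 3·0 - 1 = -1, RHS = 0 + 1 = 1; -1 ≥ 1 — FAILS

Because a single integer refutes it, the statement is false.

Answer: False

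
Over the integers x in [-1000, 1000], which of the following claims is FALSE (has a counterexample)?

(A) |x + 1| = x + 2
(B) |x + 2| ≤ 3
(A) x = 0: LHS = |0 + 1| = |1| = 1, RHS = 0 + 2 = 2; 1 = 2 — FAILS
(B) x = 2: LHS = |2 + 2| = |4| = 4; 4 ≤ 3 — FAILS

Answer: Both A and B are false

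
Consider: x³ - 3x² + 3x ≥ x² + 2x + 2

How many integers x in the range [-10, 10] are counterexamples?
Counterexamples in [-10, 10]: {-10, -9, -8, -7, -6, -5, -4, -3, -2, -1, 0, 1, 2, 3}.

Counting them gives 14 values.

Answer: 14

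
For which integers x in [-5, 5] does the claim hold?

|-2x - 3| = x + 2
Holds for: {-1}
Fails for: {-5, -4, -3, -2, 0, 1, 2, 3, 4, 5}

Answer: {-1}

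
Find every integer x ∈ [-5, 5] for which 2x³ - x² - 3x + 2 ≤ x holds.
Holds for: {-5, -4, -3, -2, 1}
Fails for: {-1, 0, 2, 3, 4, 5}

Answer: {-5, -4, -3, -2, 1}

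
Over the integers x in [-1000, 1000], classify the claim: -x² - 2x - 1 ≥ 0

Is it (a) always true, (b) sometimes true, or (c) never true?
Holds at x = -1: LHS = -(-1)² - 2·(-1) - 1 = 0; 0 ≥ 0 — holds
Fails at x = 0: LHS = -0² - 2·0 - 1 = -1; -1 ≥ 0 — FAILS
It is satisfied by some integers in the range but not all.

Answer: Sometimes true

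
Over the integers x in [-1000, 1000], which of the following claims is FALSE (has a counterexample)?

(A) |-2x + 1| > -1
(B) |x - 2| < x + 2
(A) An absolute value is never negative, so the left side is ≥ 0 for every x, while the right side is -1. Tightest case in [-1000, 1000] is x = 0:
x = 0: LHS = |-2·0 + 1| = |1| = 1; 1 > -1 — holds
Hence LHS − RHS is never zero or negative, i.e. LHS > RHS throughout, so the relation holds for every integer in [-1000, 1000].

(B) x = 0: LHS = |0 - 2| = |-2| = 2, RHS = 0 + 2 = 2; 2 < 2 — FAILS

Only (B) has a counterexample.

Answer: B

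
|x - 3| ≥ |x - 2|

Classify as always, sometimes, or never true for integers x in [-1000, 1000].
Holds at x = 0: LHS = |0 - 3| = |-3| = 3, RHS = |0 - 2| = |-2| = 2; 3 ≥ 2 — holds
Fails at x = 3: LHS = |3 - 3| = |0| = 0, RHS = |3 - 2| = |1| = 1; 0 ≥ 1 — FAILS
It is satisfied by some integers in the range but not all.

Answer: Sometimes true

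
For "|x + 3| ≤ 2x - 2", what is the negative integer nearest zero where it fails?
Testing negative integers from -1 downward:
x = -1: LHS = |(-1) + 3| = |2| = 2, RHS = 2·(-1) - 2 = -4; 2 ≤ -4 — FAILS  ← closest negative counterexample to 0

Answer: x = -1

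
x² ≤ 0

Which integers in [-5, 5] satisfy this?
Holds for: {0}
Fails for: {-5, -4, -3, -2, -1, 1, 2, 3, 4, 5}

Answer: {0}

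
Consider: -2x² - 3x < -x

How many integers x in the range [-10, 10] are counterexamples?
Counterexamples in [-10, 10]: {-1, 0}.

Counting them gives 2 values.

Answer: 2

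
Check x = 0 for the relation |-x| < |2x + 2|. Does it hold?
x = 0: LHS = |-0| = |0| = 0, RHS = |2·0 + 2| = |2| = 2; 0 < 2 — holds

The relation is satisfied at x = 0.

Answer: Yes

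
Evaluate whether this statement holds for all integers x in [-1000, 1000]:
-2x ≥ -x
The claim fails at x = 1:
x = 1: LHS = -2·1 = -2; -2 ≥ -1 — FAILS

Because a single integer refutes it, the statement is false.

Answer: False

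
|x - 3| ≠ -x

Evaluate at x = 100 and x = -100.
x = 100: LHS = |100 - 3| = |97| = 97; 97 ≠ -100 — holds
x = -100: LHS = |(-100) - 3| = |-103| = 103, RHS = -(-100) = 100; 103 ≠ 100 — holds

Answer: Yes, holds for both x = 100 and x = -100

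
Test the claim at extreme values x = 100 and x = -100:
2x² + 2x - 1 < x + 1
x = 100: LHS = 2·100² + 2·100 - 1 = 20199, RHS = 100 + 1 = 101; 20199 < 101 — FAILS
x = -100: LHS = 2·(-100)² + 2·(-100) - 1 = 19799, RHS = (-100) + 1 = -99; 19799 < -99 — FAILS

Answer: No, fails for both x = 100 and x = -100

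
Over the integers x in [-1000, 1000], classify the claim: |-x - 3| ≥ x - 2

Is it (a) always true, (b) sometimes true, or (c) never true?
Over all integers in [-1000, 1000], LHS − RHS is smallest at x = 0, where it equals 5:
x = 0: LHS = |-0 - 3| = |-3| = 3, RHS = 0 - 2 = -2; 3 ≥ -2 — holds
At the ends of the range:
x = -1000: LHS = |-(-1000) - 3| = |997| = 997, RHS = (-1000) - 2 = -1002; 997 ≥ -1002 — holds
x = 1000: LHS = |-1000 - 3| = |-1003| = 1003, RHS = 1000 - 2 = 998; 1003 ≥ 998 — holds
Hence LHS − RHS is never negative, i.e. LHS ≥ RHS throughout, so the relation holds for every integer in [-1000, 1000].

No counterexample exists.

Answer: Always true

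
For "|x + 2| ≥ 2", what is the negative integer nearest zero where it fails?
Testing negative integers from -1 downward:
x = -1: LHS = |(-1) + 2| = |1| = 1; 1 ≥ 2 — FAILS  ← closest negative counterexample to 0

Answer: x = -1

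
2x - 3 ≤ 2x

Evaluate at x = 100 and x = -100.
x = 100: LHS = 2·100 - 3 = 197, RHS = 2·100 = 200; 197 ≤ 200 — holds
x = -100: LHS = 2·(-100) - 3 = -203, RHS = 2·(-100) = -200; -203 ≤ -200 — holds

Answer: Yes, holds for both x = 100 and x = -100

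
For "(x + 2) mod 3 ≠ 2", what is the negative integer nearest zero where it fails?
Testing negative integers from -1 downward:
x = -1: LHS = ((-1) + 2) mod 3 = 1 mod 3 = 1; 1 ≠ 2 — holds
x = -2: LHS = ((-2) + 2) mod 3 = 0 mod 3 = 0; 0 ≠ 2 — holds
x = -3: LHS = ((-3) + 2) mod 3 = (-1) mod 3 = 2; 2 ≠ 2 — FAILS  ← closest negative counterexample to 0

Answer: x = -3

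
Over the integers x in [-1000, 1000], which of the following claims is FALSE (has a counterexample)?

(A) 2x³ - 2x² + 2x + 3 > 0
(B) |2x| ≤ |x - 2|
(A) x = -1: LHS = 2·(-1)³ - 2·(-1)² + 2·(-1) + 3 = -3; -3 > 0 — FAILS
(B) x = 1: LHS = |2·1| = |2| = 2, RHS = |1 - 2| = |-1| = 1; 2 ≤ 1 — FAILS

Answer: Both A and B are false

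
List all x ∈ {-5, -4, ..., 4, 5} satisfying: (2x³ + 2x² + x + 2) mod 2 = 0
Holds for: {-4, -2, 0, 2, 4}
Fails for: {-5, -3, -1, 1, 3, 5}

Answer: {-4, -2, 0, 2, 4}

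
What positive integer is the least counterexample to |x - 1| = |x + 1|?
Testing positive integers:
x = 1: LHS = |1 - 1| = |0| = 0, RHS = |1 + 1| = |2| = 2; 0 = 2 — FAILS  ← smallest positive counterexample

Answer: x = 1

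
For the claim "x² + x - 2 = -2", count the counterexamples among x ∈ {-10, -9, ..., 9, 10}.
Counterexamples in [-10, 10]: {-10, -9, -8, -7, -6, -5, -4, -3, -2, 1, 2, 3, 4, 5, 6, 7, 8, 9, 10}.

Counting them gives 19 values.

Answer: 19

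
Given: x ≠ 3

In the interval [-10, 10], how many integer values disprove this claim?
Counterexamples in [-10, 10]: {3}.

Counting them gives 1 values.

Answer: 1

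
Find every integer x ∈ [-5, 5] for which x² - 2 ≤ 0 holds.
Holds for: {-1, 0, 1}
Fails for: {-5, -4, -3, -2, 2, 3, 4, 5}

Answer: {-1, 0, 1}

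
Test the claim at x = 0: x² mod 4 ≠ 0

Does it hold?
x = 0: LHS = (0²) mod 4 = 0 mod 4 = 0; 0 ≠ 0 — FAILS

The relation fails at x = 0, so x = 0 is a counterexample.

Answer: No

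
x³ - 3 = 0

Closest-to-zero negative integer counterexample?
Testing negative integers from -1 downward:
x = -1: LHS = (-1)³ - 3 = -4; -4 = 0 — FAILS  ← closest negative counterexample to 0

Answer: x = -1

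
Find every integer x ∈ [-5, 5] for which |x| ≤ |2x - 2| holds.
Holds for: {-5, -4, -3, -2, -1, 0, 2, 3, 4, 5}
Fails for: {1}

Answer: {-5, -4, -3, -2, -1, 0, 2, 3, 4, 5}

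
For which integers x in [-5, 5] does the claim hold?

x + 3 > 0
Holds for: {-2, -1, 0, 1, 2, 3, 4, 5}
Fails for: {-5, -4, -3}

Answer: {-2, -1, 0, 1, 2, 3, 4, 5}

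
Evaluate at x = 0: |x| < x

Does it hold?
x = 0: LHS = |0| = 0; 0 < 0 — FAILS

The relation fails at x = 0, so x = 0 is a counterexample.

Answer: No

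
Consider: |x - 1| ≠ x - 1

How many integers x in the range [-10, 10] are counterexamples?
Counterexamples in [-10, 10]: {1, 2, 3, 4, 5, 6, 7, 8, 9, 10}.

Counting them gives 10 values.

Answer: 10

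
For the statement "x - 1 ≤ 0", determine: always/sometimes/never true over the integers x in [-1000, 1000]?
Holds at x = 0: LHS = 0 - 1 = -1; -1 ≤ 0 — holds
Fails at x = 2: LHS = 2 - 1 = 1; 1 ≤ 0 — FAILS
It is satisfied by some integers in the range but not all.

Answer: Sometimes true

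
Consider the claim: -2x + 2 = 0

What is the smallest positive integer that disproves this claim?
Testing positive integers:
x = 1: LHS = -2·1 + 2 = 0; 0 = 0 — holds
x = 2: LHS = -2·2 + 2 = -2; -2 = 0 — FAILS  ← smallest positive counterexample

Answer: x = 2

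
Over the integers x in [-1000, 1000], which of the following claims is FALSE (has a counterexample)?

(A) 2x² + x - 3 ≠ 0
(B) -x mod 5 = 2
(A) x = 1: LHS = 2·1² + 1 - 3 = 0; 0 ≠ 0 — FAILS
(B) x = 0: LHS = (-0) mod 5 = 0 mod 5 = 0; 0 = 2 — FAILS

Answer: Both A and B are false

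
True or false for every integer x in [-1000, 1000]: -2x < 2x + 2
The claim fails at x = -1:
x = -1: LHS = -2·(-1) = 2, RHS = 2·(-1) + 2 = 0; 2 < 0 — FAILS

Because a single integer refutes it, the statement is false.

Answer: False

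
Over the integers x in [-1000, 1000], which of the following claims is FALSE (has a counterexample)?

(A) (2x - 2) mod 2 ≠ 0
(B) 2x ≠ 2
(A) x = 0: LHS = (2·0 - 2) mod 2 = (-2) mod 2 = 0; 0 ≠ 0 — FAILS
(B) x = 1: LHS = 2·1 = 2; 2 ≠ 2 — FAILS

Answer: Both A and B are false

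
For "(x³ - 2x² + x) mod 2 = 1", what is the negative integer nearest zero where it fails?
Testing negative integers from -1 downward:
x = -1: LHS = ((-1)³ - 2·(-1)² + (-1)) mod 2 = (-4) mod 2 = 0; 0 = 1 — FAILS  ← closest negative counterexample to 0

Answer: x = -1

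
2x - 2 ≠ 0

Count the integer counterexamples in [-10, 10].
Counterexamples in [-10, 10]: {1}.

Counting them gives 1 values.

Answer: 1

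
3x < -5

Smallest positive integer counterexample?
Testing positive integers:
x = 1: LHS = 3·1 = 3; 3 < -5 — FAILS  ← smallest positive counterexample

Answer: x = 1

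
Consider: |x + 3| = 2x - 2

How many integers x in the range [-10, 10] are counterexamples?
Counterexamples in [-10, 10]: {-10, -9, -8, -7, -6, -5, -4, -3, -2, -1, 0, 1, 2, 3, 4, 6, 7, 8, 9, 10}.

Counting them gives 20 values.

Answer: 20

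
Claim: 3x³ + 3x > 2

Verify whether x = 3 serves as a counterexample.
Substitute x = 3 into the relation:
x = 3: LHS = 3·3³ + 3·3 = 90; 90 > 2 — holds

The claim holds here, so x = 3 is not a counterexample. (A counterexample exists elsewhere, e.g. x = 0.)

Answer: No, x = 3 is not a counterexample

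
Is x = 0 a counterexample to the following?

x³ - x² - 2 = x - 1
Substitute x = 0 into the relation:
x = 0: LHS = 0³ - 0² - 2 = -2, RHS = 0 - 1 = -1; -2 = -1 — FAILS

Since the claim fails at x = 0, this value is a counterexample.

Answer: Yes, x = 0 is a counterexample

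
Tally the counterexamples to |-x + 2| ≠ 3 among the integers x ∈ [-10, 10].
Counterexamples in [-10, 10]: {-1, 5}.

Counting them gives 2 values.

Answer: 2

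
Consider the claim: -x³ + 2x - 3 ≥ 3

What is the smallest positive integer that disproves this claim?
Testing positive integers:
x = 1: LHS = -1³ + 2·1 - 3 = -2; -2 ≥ 3 — FAILS  ← smallest positive counterexample

Answer: x = 1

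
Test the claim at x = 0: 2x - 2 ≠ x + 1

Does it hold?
x = 0: LHS = 2·0 - 2 = -2, RHS = 0 + 1 = 1; -2 ≠ 1 — holds

The relation is satisfied at x = 0.

Answer: Yes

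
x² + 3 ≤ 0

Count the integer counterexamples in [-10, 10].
Counterexamples in [-10, 10]: {-10, -9, -8, -7, -6, -5, -4, -3, -2, -1, 0, 1, 2, 3, 4, 5, 6, 7, 8, 9, 10}.

Counting them gives 21 values.

Answer: 21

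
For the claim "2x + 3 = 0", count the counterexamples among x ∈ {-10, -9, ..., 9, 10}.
Counterexamples in [-10, 10]: {-10, -9, -8, -7, -6, -5, -4, -3, -2, -1, 0, 1, 2, 3, 4, 5, 6, 7, 8, 9, 10}.

Counting them gives 21 values.

Answer: 21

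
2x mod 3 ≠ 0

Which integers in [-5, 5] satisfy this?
Holds for: {-5, -4, -2, -1, 1, 2, 4, 5}
Fails for: {-3, 0, 3}

Answer: {-5, -4, -2, -1, 1, 2, 4, 5}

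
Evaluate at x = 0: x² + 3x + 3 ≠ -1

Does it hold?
x = 0: LHS = 0² + 3·0 + 3 = 3; 3 ≠ -1 — holds

The relation is satisfied at x = 0.

Answer: Yes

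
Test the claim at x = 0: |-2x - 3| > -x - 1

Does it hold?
x = 0: LHS = |-2·0 - 3| = |-3| = 3, RHS = -0 - 1 = -1; 3 > -1 — holds

The relation is satisfied at x = 0.

Answer: Yes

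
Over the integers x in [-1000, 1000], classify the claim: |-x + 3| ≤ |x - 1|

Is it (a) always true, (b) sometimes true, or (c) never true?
Holds at x = 2: LHS = |-2 + 3| = |1| = 1, RHS = |2 - 1| = |1| = 1; 1 ≤ 1 — holds
Fails at x = 0: LHS = |-0 + 3| = |3| = 3, RHS = |0 - 1| = |-1| = 1; 3 ≤ 1 — FAILS
It is satisfied by some integers in the range but not all.

Answer: Sometimes true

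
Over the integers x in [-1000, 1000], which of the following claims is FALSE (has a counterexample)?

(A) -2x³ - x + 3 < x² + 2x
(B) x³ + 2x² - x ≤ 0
(A) x = 0: LHS = -2·0³ - 0 + 3 = 3, RHS = 0² + 2·0 = 0; 3 < 0 — FAILS
(B) x = 1: LHS = 1³ + 2·1² - 1 = 2; 2 ≤ 0 — FAILS

Answer: Both A and B are false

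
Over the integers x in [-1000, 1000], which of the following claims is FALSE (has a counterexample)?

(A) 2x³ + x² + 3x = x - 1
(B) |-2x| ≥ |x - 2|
(A) x = 0: LHS = 2·0³ + 0² + 3·0 = 0, RHS = 0 - 1 = -1; 0 = -1 — FAILS
(B) x = 0: LHS = |-2·0| = |0| = 0, RHS = |0 - 2| = |-2| = 2; 0 ≥ 2 — FAILS

Answer: Both A and B are false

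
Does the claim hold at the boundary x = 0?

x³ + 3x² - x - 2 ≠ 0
x = 0: LHS = 0³ + 3·0² - 0 - 2 = -2; -2 ≠ 0 — holds

The relation is satisfied at x = 0.

Answer: Yes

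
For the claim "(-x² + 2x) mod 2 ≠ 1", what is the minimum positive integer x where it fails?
Testing positive integers:
x = 1: LHS = (-1² + 2·1) mod 2 = 1 mod 2 = 1; 1 ≠ 1 — FAILS  ← smallest positive counterexample

Answer: x = 1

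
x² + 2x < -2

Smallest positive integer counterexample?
Testing positive integers:
x = 1: LHS = 1² + 2·1 = 3; 3 < -2 — FAILS  ← smallest positive counterexample

Answer: x = 1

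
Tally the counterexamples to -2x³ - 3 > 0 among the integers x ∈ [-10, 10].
Counterexamples in [-10, 10]: {-1, 0, 1, 2, 3, 4, 5, 6, 7, 8, 9, 10}.

Counting them gives 12 values.

Answer: 12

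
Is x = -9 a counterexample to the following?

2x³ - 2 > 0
Substitute x = -9 into the relation:
x = -9: LHS = 2·(-9)³ - 2 = -1460; -1460 > 0 — FAILS

Since the claim fails at x = -9, this value is a counterexample.

Answer: Yes, x = -9 is a counterexample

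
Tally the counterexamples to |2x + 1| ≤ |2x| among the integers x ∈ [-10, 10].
Counterexamples in [-10, 10]: {0, 1, 2, 3, 4, 5, 6, 7, 8, 9, 10}.

Counting them gives 11 values.

Answer: 11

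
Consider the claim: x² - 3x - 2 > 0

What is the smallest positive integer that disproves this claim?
Testing positive integers:
x = 1: LHS = 1² - 3·1 - 2 = -4; -4 > 0 — FAILS  ← smallest positive counterexample

Answer: x = 1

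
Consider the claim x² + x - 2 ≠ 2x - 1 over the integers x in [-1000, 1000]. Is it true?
Track d = LHS − RHS over the integers in [-1000, 1000]. Equality would need d = 0, but d changes sign only between consecutive integers, jumping over 0:
x = -1: LHS = (-1)² + (-1) - 2 = -2, RHS = 2·(-1) - 1 = -3; -2 ≠ -3 — holds  (d = 1)
x = 0: LHS = 0² + 0 - 2 = -2, RHS = 2·0 - 1 = -1; -2 ≠ -1 — holds  (d = -1)
x = 1: LHS = 1² + 1 - 2 = 0, RHS = 2·1 - 1 = 1; 0 ≠ 1 — holds  (d = -1)
x = 2: LHS = 2² + 2 - 2 = 4, RHS = 2·2 - 1 = 3; 4 ≠ 3 — holds  (d = 1)
Away from these crossings d keeps a constant sign, and checking every integer in [-1000, 1000] confirms d ≠ 0 throughout. Hence the two sides are never equal, so the relation holds for every integer in [-1000, 1000].

No counterexample exists.

Answer: True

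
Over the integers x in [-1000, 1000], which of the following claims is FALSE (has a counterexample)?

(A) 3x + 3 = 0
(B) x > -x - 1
(A) x = 0: LHS = 3·0 + 3 = 3; 3 = 0 — FAILS
(B) x = -1: RHS = -(-1) - 1 = 0; -1 > 0 — FAILS

Answer: Both A and B are false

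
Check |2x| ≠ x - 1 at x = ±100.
x = 100: LHS = |2·100| = |200| = 200, RHS = 100 - 1 = 99; 200 ≠ 99 — holds
x = -100: LHS = |2·(-100)| = |-200| = 200, RHS = (-100) - 1 = -101; 200 ≠ -101 — holds

Answer: Yes, holds for both x = 100 and x = -100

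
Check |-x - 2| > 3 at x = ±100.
x = 100: LHS = |-100 - 2| = |-102| = 102; 102 > 3 — holds
x = -100: LHS = |-(-100) - 2| = |98| = 98; 98 > 3 — holds

Answer: Yes, holds for both x = 100 and x = -100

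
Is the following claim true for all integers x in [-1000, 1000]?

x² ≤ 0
The claim fails at x = 1:
x = 1: LHS = 1² = 1; 1 ≤ 0 — FAILS

Because a single integer refutes it, the statement is false.

Answer: False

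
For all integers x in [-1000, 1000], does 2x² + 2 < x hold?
The claim fails at x = 0:
x = 0: LHS = 2·0² + 2 = 2; 2 < 0 — FAILS

Because a single integer refutes it, the statement is false.

Answer: False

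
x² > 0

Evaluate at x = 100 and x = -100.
x = 100: LHS = 100² = 10000; 10000 > 0 — holds
x = -100: LHS = (-100)² = 10000; 10000 > 0 — holds

Answer: Yes, holds for both x = 100 and x = -100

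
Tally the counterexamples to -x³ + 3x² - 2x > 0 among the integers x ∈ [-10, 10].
Counterexamples in [-10, 10]: {0, 1, 2, 3, 4, 5, 6, 7, 8, 9, 10}.

Counting them gives 11 values.

Answer: 11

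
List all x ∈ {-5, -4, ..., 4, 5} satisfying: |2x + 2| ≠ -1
An absolute value is never negative, so the left side is ≥ 0 for every x, while the right side is -1. Tightest case in [-5, 5] is x = -1:
x = -1: LHS = |2·(-1) + 2| = |0| = 0; 0 ≠ -1 — holds
Hence LHS − RHS is never 0, i.e. the two sides are never equal, so the relation holds for every integer in [-5, 5].

Answer: All integers in [-5, 5]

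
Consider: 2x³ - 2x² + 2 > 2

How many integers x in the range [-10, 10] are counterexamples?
Counterexamples in [-10, 10]: {-10, -9, -8, -7, -6, -5, -4, -3, -2, -1, 0, 1}.

Counting them gives 12 values.

Answer: 12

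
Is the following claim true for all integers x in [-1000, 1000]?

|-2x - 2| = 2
The claim fails at x = 1:
x = 1: LHS = |-2·1 - 2| = |-4| = 4; 4 = 2 — FAILS

Because a single integer refutes it, the statement is false.

Answer: False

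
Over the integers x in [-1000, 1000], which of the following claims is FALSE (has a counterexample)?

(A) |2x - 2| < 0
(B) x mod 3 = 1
(A) x = 0: LHS = |2·0 - 2| = |-2| = 2; 2 < 0 — FAILS
(B) x = 0: LHS = 0 mod 3 = 0; 0 = 1 — FAILS

Answer: Both A and B are false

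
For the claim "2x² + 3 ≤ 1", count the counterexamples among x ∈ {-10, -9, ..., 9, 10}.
Counterexamples in [-10, 10]: {-10, -9, -8, -7, -6, -5, -4, -3, -2, -1, 0, 1, 2, 3, 4, 5, 6, 7, 8, 9, 10}.

Counting them gives 21 values.

Answer: 21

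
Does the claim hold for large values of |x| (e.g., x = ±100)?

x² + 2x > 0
x = 100: LHS = 100² + 2·100 = 10200; 10200 > 0 — holds
x = -100: LHS = (-100)² + 2·(-100) = 9800; 9800 > 0 — holds

Answer: Yes, holds for both x = 100 and x = -100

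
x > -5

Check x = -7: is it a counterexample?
Substitute x = -7 into the relation:
x = -7: -7 > -5 — FAILS

Since the claim fails at x = -7, this value is a counterexample.

Answer: Yes, x = -7 is a counterexample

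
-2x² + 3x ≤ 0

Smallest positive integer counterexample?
Testing positive integers:
x = 1: LHS = -2·1² + 3·1 = 1; 1 ≤ 0 — FAILS  ← smallest positive counterexample

Answer: x = 1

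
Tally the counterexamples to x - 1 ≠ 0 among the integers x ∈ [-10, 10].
Counterexamples in [-10, 10]: {1}.

Counting them gives 1 values.

Answer: 1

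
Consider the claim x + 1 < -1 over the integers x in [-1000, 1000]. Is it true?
The claim fails at x = 0:
x = 0: LHS = 0 + 1 = 1; 1 < -1 — FAILS

Because a single integer refutes it, the statement is false.

Answer: False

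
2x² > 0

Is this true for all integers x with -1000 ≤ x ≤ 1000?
The claim fails at x = 0:
x = 0: LHS = 2·0² = 0; 0 > 0 — FAILS

Because a single integer refutes it, the statement is false.

Answer: False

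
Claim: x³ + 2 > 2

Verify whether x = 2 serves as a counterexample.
Substitute x = 2 into the relation:
x = 2: LHS = 2³ + 2 = 10; 10 > 2 — holds

The claim holds here, so x = 2 is not a counterexample. (A counterexample exists elsewhere, e.g. x = 0.)

Answer: No, x = 2 is not a counterexample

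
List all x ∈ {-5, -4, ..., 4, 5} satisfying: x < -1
Holds for: {-5, -4, -3, -2}
Fails for: {-1, 0, 1, 2, 3, 4, 5}

Answer: {-5, -4, -3, -2}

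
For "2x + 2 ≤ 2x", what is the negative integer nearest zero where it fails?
Testing negative integers from -1 downward:
x = -1: LHS = 2·(-1) + 2 = 0, RHS = 2·(-1) = -2; 0 ≤ -2 — FAILS  ← closest negative counterexample to 0

Answer: x = -1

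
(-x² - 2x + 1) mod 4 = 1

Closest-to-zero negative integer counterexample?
Testing negative integers from -1 downward:
x = -1: LHS = (-(-1)² - 2·(-1) + 1) mod 4 = 2 mod 4 = 2; 2 = 1 — FAILS  ← closest negative counterexample to 0

Answer: x = -1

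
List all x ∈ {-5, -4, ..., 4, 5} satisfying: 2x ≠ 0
Holds for: {-5, -4, -3, -2, -1, 1, 2, 3, 4, 5}
Fails for: {0}

Answer: {-5, -4, -3, -2, -1, 1, 2, 3, 4, 5}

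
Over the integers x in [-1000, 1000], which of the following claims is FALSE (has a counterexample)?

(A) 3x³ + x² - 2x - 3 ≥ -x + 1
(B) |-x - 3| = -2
(A) x = 0: LHS = 3·0³ + 0² - 2·0 - 3 = -3, RHS = -0 + 1 = 1; -3 ≥ 1 — FAILS
(B) x = 0: LHS = |-0 - 3| = |-3| = 3; 3 = -2 — FAILS

Answer: Both A and B are false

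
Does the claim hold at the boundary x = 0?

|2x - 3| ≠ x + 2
x = 0: LHS = |2·0 - 3| = |-3| = 3, RHS = 0 + 2 = 2; 3 ≠ 2 — holds

The relation is satisfied at x = 0.

Answer: Yes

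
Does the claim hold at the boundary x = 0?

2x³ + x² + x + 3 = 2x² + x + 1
x = 0: LHS = 2·0³ + 0² + 0 + 3 = 3, RHS = 2·0² + 0 + 1 = 1; 3 = 1 — FAILS

The relation fails at x = 0, so x = 0 is a counterexample.

Answer: No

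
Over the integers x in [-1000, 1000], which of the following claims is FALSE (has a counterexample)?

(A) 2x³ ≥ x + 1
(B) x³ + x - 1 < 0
(A) x = 0: LHS = 2·0³ = 0, RHS = 0 + 1 = 1; 0 ≥ 1 — FAILS
(B) x = 1: LHS = 1³ + 1 - 1 = 1; 1 < 0 — FAILS

Answer: Both A and B are false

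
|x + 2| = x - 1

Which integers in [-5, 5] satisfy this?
Over all integers in [-5, 5], LHS − RHS is always positive; it is smallest at x = 0, where it equals 3:
x = 0: LHS = |0 + 2| = |2| = 2, RHS = 0 - 1 = -1; 2 = -1 — FAILS
At the ends of the range:
x = -5: LHS = |(-5) + 2| = |-3| = 3, RHS = (-5) - 1 = -6; 3 = -6 — FAILS
x = 5: LHS = |5 + 2| = |7| = 7, RHS = 5 - 1 = 4; 7 = 4 — FAILS
Hence LHS − RHS is never 0, i.e. the two sides are never equal, so the claimed relation (=) fails for every integer in [-5, 5].

Answer: None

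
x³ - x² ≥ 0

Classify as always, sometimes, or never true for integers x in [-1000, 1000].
Holds at x = 0: LHS = 0³ - 0² = 0; 0 ≥ 0 — holds
Fails at x = -1: LHS = (-1)³ - (-1)² = -2; -2 ≥ 0 — FAILS
It is satisfied by some integers in the range but not all.

Answer: Sometimes true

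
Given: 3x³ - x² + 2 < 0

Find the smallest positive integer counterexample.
Testing positive integers:
x = 1: LHS = 3·1³ - 1² + 2 = 4; 4 < 0 — FAILS  ← smallest positive counterexample

Answer: x = 1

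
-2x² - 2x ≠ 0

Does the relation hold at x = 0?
x = 0: LHS = -2·0² - 2·0 = 0; 0 ≠ 0 — FAILS

The relation fails at x = 0, so x = 0 is a counterexample.

Answer: No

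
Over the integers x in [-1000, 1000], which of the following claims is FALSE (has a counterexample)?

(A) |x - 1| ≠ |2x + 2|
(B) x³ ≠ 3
(A) x = -3: LHS = |(-3) - 1| = |-4| = 4, RHS = |2·(-3) + 2| = |-4| = 4; 4 ≠ 4 — FAILS

(B) Track d = LHS − RHS over the integers in [-1000, 1000]. Equality would need d = 0, but d changes sign only between consecutive integers, jumping over 0:
x = 1: LHS = 1³ = 1; 1 ≠ 3 — holds  (d = -2)
x = 2: LHS = 2³ = 8; 8 ≠ 3 — holds  (d = 5)
Away from these crossings d keeps a constant sign, and checking every integer in [-1000, 1000] confirms d ≠ 0 throughout. Hence the two sides are never equal, so the relation holds for every integer in [-1000, 1000].

Only (A) has a counterexample.

Answer: A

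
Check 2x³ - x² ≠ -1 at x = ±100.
x = 100: LHS = 2·100³ - 100² = 1990000; 1990000 ≠ -1 — holds
x = -100: LHS = 2·(-100)³ - (-100)² = -2010000; -2010000 ≠ -1 — holds

Answer: Yes, holds for both x = 100 and x = -100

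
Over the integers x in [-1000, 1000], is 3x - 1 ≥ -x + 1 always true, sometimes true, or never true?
Holds at x = 1: LHS = 3·1 - 1 = 2, RHS = -1 + 1 = 0; 2 ≥ 0 — holds
Fails at x = 0: LHS = 3·0 - 1 = -1, RHS = -0 + 1 = 1; -1 ≥ 1 — FAILS
It is satisfied by some integers in the range but not all.

Answer: Sometimes true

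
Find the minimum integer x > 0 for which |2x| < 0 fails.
Testing positive integers:
x = 1: LHS = |2·1| = |2| = 2; 2 < 0 — FAILS  ← smallest positive counterexample

Answer: x = 1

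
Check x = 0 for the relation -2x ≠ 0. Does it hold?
x = 0: LHS = -2·0 = 0; 0 ≠ 0 — FAILS

The relation fails at x = 0, so x = 0 is a counterexample.

Answer: No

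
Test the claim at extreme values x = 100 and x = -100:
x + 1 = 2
x = 100: LHS = 100 + 1 = 101; 101 = 2 — FAILS
x = -100: LHS = (-100) + 1 = -99; -99 = 2 — FAILS

Answer: No, fails for both x = 100 and x = -100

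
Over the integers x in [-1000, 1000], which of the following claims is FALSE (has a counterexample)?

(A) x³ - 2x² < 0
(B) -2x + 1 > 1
(A) x = 0: LHS = 0³ - 2·0² = 0; 0 < 0 — FAILS
(B) x = 0: LHS = -2·0 + 1 = 1; 1 > 1 — FAILS

Answer: Both A and B are false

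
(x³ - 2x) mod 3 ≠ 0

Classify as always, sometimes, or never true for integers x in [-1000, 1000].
Holds at x = 1: LHS = (1³ - 2·1) mod 3 = (-1) mod 3 = 2; 2 ≠ 0 — holds
Fails at x = 0: LHS = (0³ - 2·0) mod 3 = 0 mod 3 = 0; 0 ≠ 0 — FAILS
It is satisfied by some integers in the range but not all.

Answer: Sometimes true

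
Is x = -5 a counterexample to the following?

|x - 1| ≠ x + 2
Substitute x = -5 into the relation:
x = -5: LHS = |(-5) - 1| = |-6| = 6, RHS = (-5) + 2 = -3; 6 ≠ -3 — holds

The relation holds at x = -5, so it is not a counterexample.

Answer: No, x = -5 is not a counterexample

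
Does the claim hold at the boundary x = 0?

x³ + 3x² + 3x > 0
x = 0: LHS = 0³ + 3·0² + 3·0 = 0; 0 > 0 — FAILS

The relation fails at x = 0, so x = 0 is a counterexample.

Answer: No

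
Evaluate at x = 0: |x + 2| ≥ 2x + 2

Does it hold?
x = 0: LHS = |0 + 2| = |2| = 2, RHS = 2·0 + 2 = 2; 2 ≥ 2 — holds

The relation is satisfied at x = 0.

Answer: Yes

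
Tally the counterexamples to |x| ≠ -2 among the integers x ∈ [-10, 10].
An absolute value is never negative, so the left side is ≥ 0 for every x, while the right side is -2. Tightest case in [-10, 10] is x = 0:
x = 0: LHS = |0| = 0; 0 ≠ -2 — holds
Hence LHS − RHS is never 0, i.e. the two sides are never equal, so the relation holds for every integer in [-10, 10].

No counterexample appears in that range.

Answer: 0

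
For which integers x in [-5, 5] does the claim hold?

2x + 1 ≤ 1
Holds for: {-5, -4, -3, -2, -1, 0}
Fails for: {1, 2, 3, 4, 5}

Answer: {-5, -4, -3, -2, -1, 0}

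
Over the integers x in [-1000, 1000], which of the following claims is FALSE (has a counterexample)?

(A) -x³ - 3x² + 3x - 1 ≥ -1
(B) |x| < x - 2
(A) x = 1: LHS = -1³ - 3·1² + 3·1 - 1 = -2; -2 ≥ -1 — FAILS
(B) x = 0: LHS = |0| = 0, RHS = 0 - 2 = -2; 0 < -2 — FAILS

Answer: Both A and B are false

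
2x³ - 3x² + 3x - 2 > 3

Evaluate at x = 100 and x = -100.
x = 100: LHS = 2·100³ - 3·100² + 3·100 - 2 = 1970298; 1970298 > 3 — holds
x = -100: LHS = 2·(-100)³ - 3·(-100)² + 3·(-100) - 2 = -2030302; -2030302 > 3 — FAILS

Answer: Partially: holds for x = 100, fails for x = -100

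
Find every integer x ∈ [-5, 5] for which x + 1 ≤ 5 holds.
Holds for: {-5, -4, -3, -2, -1, 0, 1, 2, 3, 4}
Fails for: {5}

Answer: {-5, -4, -3, -2, -1, 0, 1, 2, 3, 4}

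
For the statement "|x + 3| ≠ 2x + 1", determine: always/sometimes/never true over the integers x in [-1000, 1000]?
Holds at x = 0: LHS = |0 + 3| = |3| = 3, RHS = 2·0 + 1 = 1; 3 ≠ 1 — holds
Fails at x = 2: LHS = |2 + 3| = |5| = 5, RHS = 2·2 + 1 = 5; 5 ≠ 5 — FAILS
It is satisfied by some integers in the range but not all.

Answer: Sometimes true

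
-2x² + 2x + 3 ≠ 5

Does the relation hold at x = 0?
x = 0: LHS = -2·0² + 2·0 + 3 = 3; 3 ≠ 5 — holds

The relation is satisfied at x = 0.

Answer: Yes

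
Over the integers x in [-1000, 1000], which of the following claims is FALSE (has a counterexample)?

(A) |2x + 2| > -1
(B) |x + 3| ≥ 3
(A) An absolute value is never negative, so the left side is ≥ 0 for every x, while the right side is -1. Tightest case in [-1000, 1000] is x = -1:
x = -1: LHS = |2·(-1) + 2| = |0| = 0; 0 > -1 — holds
Hence LHS − RHS is never zero or negative, i.e. LHS > RHS throughout, so the relation holds for every integer in [-1000, 1000].

(B) x = -1: LHS = |(-1) + 3| = |2| = 2; 2 ≥ 3 — FAILS

Only (B) has a counterexample.

Answer: B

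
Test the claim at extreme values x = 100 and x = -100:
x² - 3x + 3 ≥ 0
x = 100: LHS = 100² - 3·100 + 3 = 9703; 9703 ≥ 0 — holds
x = -100: LHS = (-100)² - 3·(-100) + 3 = 10303; 10303 ≥ 0 — holds

Answer: Yes, holds for both x = 100 and x = -100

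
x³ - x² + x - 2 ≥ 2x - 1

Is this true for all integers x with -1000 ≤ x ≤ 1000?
The claim fails at x = 0:
x = 0: LHS = 0³ - 0² + 0 - 2 = -2, RHS = 2·0 - 1 = -1; -2 ≥ -1 — FAILS

Because a single integer refutes it, the statement is false.

Answer: False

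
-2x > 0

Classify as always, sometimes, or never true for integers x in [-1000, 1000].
Holds at x = -1: LHS = -2·(-1) = 2; 2 > 0 — holds
Fails at x = 0: LHS = -2·0 = 0; 0 > 0 — FAILS
It is satisfied by some integers in the range but not all.

Answer: Sometimes true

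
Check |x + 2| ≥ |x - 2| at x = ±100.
x = 100: LHS = |100 + 2| = |102| = 102, RHS = |100 - 2| = |98| = 98; 102 ≥ 98 — holds
x = -100: LHS = |(-100) + 2| = |-98| = 98, RHS = |(-100) - 2| = |-102| = 102; 98 ≥ 102 — FAILS

Answer: Partially: holds for x = 100, fails for x = -100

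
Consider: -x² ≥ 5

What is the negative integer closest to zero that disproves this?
Testing negative integers from -1 downward:
x = -1: LHS = -(-1)² = -1; -1 ≥ 5 — FAILS  ← closest negative counterexample to 0

Answer: x = -1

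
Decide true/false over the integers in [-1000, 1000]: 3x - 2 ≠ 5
Track d = LHS − RHS over the integers in [-1000, 1000]. Equality would need d = 0, but d changes sign only between consecutive integers, jumping over 0:
x = 2: LHS = 3·2 - 2 = 4; 4 ≠ 5 — holds  (d = -1)
x = 3: LHS = 3·3 - 2 = 7; 7 ≠ 5 — holds  (d = 2)
Away from these crossings d keeps a constant sign, and checking every integer in [-1000, 1000] confirms d ≠ 0 throughout. Hence the two sides are never equal, so the relation holds for every integer in [-1000, 1000].

No counterexample exists.

Answer: True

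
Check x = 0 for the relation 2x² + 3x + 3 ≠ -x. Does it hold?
x = 0: LHS = 2·0² + 3·0 + 3 = 3, RHS = -0 = 0; 3 ≠ 0 — holds

The relation is satisfied at x = 0.

Answer: Yes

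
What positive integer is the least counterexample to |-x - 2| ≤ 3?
Testing positive integers:
x = 1: LHS = |-1 - 2| = |-3| = 3; 3 ≤ 3 — holds
x = 2: LHS = |-2 - 2| = |-4| = 4; 4 ≤ 3 — FAILS  ← smallest positive counterexample

Answer: x = 2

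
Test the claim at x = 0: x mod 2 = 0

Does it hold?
x = 0: LHS = 0 mod 2 = 0; 0 = 0 — holds

The relation is satisfied at x = 0.

Answer: Yes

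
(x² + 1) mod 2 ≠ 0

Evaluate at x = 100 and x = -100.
x = 100: LHS = (100² + 1) mod 2 = 10001 mod 2 = 1; 1 ≠ 0 — holds
x = -100: LHS = ((-100)² + 1) mod 2 = 10001 mod 2 = 1; 1 ≠ 0 — holds

Answer: Yes, holds for both x = 100 and x = -100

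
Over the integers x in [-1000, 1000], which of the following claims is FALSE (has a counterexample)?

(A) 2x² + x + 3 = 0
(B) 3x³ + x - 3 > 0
(A) x = 0: LHS = 2·0² + 0 + 3 = 3; 3 = 0 — FAILS
(B) x = 0: LHS = 3·0³ + 0 - 3 = -3; -3 > 0 — FAILS

Answer: Both A and B are false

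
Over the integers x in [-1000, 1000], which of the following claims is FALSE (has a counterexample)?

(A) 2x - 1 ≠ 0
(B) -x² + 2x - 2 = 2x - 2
(A) Track d = LHS − RHS over the integers in [-1000, 1000]. Equality would need d = 0, but d changes sign only between consecutive integers, jumping over 0:
x = 0: LHS = 2·0 - 1 = -1; -1 ≠ 0 — holds  (d = -1)
x = 1: LHS = 2·1 - 1 = 1; 1 ≠ 0 — holds  (d = 1)
Away from these crossings d keeps a constant sign, and checking every integer in [-1000, 1000] confirms d ≠ 0 throughout. Hence the two sides are never equal, so the relation holds for every integer in [-1000, 1000].

(B) x = 1: LHS = -1² + 2·1 - 2 = -1, RHS = 2·1 - 2 = 0; -1 = 0 — FAILS

Only (B) has a counterexample.

Answer: B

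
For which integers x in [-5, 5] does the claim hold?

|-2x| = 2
Holds for: {-1, 1}
Fails for: {-5, -4, -3, -2, 0, 2, 3, 4, 5}

Answer: {-1, 1}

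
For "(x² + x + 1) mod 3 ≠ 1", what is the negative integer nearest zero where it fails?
Testing negative integers from -1 downward:
x = -1: LHS = ((-1)² + (-1) + 1) mod 3 = 1 mod 3 = 1; 1 ≠ 1 — FAILS  ← closest negative counterexample to 0

Answer: x = -1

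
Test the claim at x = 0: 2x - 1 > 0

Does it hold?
x = 0: LHS = 2·0 - 1 = -1; -1 > 0 — FAILS

The relation fails at x = 0, so x = 0 is a counterexample.

Answer: No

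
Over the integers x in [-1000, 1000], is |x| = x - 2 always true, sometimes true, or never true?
Over all integers in [-1000, 1000], LHS − RHS is always positive; it is smallest at x = 0, where it equals 2:
x = 0: LHS = |0| = 0, RHS = 0 - 2 = -2; 0 = -2 — FAILS
At the ends of the range:
x = -1000: LHS = |-1000| = 1000, RHS = (-1000) - 2 = -1002; 1000 = -1002 — FAILS
x = 1000: LHS = |1000| = 1000, RHS = 1000 - 2 = 998; 1000 = 998 — FAILS
Hence LHS − RHS is never 0, i.e. the two sides are never equal, so the claimed relation (=) fails for every integer in [-1000, 1000].

No integer in the range satisfies it.

Answer: Never true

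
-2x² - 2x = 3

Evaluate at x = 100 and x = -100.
x = 100: LHS = -2·100² - 2·100 = -20200; -20200 = 3 — FAILS
x = -100: LHS = -2·(-100)² - 2·(-100) = -19800; -19800 = 3 — FAILS

Answer: No, fails for both x = 100 and x = -100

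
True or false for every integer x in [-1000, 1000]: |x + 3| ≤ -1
The claim fails at x = 0:
x = 0: LHS = |0 + 3| = |3| = 3; 3 ≤ -1 — FAILS

Because a single integer refutes it, the statement is false.

Answer: False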